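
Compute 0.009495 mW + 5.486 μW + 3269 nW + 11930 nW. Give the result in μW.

30.18 μW

In μW:
  0.009495 mW = 0.009495 × 10³ μW = 9.495
  5.486 μW → 5.486
  3269 nW = 3269 × 10⁻³ μW = 3.269
  11930 nW = 11930 × 10⁻³ μW = 11.93
Sum: 9.495 + 5.486 + 3.269 + 11.93 = 30.18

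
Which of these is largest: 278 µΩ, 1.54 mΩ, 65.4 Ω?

278 µΩ = 0.000278 Ω
1.54 mΩ = 0.00154 Ω
65.4 Ω = 65.4 Ω

65.4 Ω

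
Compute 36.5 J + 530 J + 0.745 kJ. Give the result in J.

1311.5 J

In J:
  36.5 J → 36.5
  530 J → 530
  0.745 kJ = 0.745 × 10^3 J = 745
Sum: 36.5 + 530 + 745 = 1311.5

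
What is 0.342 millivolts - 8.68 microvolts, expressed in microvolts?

333.32 microvolts

In microvolts:
  0.342 millivolts = 0.342 × 10^3 microvolts = 342
  8.68 microvolts → 8.68
Difference: 342 - 8.68 = 333.32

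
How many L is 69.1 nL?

nano = 1e-9, (no prefix) = 1e0; factor is 1e-9.
69.1 × 1e-9 = 0.0000000691

0.0000000691 L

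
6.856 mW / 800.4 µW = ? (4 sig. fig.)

8.566

(6.856 × 10^-3) / (800.4 × 10^-6) = 0.0085657 × 10^3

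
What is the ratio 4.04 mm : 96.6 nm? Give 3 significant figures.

(4.04e-3) / (96.6e-9) = 0.04182e6

41800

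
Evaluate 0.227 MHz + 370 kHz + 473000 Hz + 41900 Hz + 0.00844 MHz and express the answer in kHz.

In kHz:
  0.227 MHz = 0.227 × 10³ kHz = 227
  370 kHz → 370
  473000 Hz = 473000 × 10⁻³ kHz = 473
  41900 Hz = 41900 × 10⁻³ kHz = 41.9
  0.00844 MHz = 0.00844 × 10³ kHz = 8.44
Sum: 227 + 370 + 473 + 41.9 + 8.44 = 1120.34

1120.34 kHz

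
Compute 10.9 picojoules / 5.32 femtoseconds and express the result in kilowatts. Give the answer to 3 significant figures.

(10.9e-12) / (5.32e-15) = 2.0489e3 W

2.05 kilowatts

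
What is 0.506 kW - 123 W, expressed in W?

383 W

In W:
  0.506 kW = 0.506 × 10³ W = 506
  123 W → 123
Difference: 506 - 123 = 383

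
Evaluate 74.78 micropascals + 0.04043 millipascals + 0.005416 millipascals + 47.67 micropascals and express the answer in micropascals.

In micropascals:
  74.78 micropascals → 74.78
  0.04043 millipascals = 0.04043e3 micropascals = 40.43
  0.005416 millipascals = 0.005416e3 micropascals = 5.416
  47.67 micropascals → 47.67
Sum: 74.78 + 40.43 + 5.416 + 47.67 = 168.296

168.296 micropascals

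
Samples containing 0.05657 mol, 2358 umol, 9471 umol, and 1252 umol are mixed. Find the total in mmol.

In mmol:
  0.05657 mol = 0.05657 × 10³ mmol = 56.57
  2358 umol = 2358 × 10⁻³ mmol = 2.358
  9471 umol = 9471 × 10⁻³ mmol = 9.471
  1252 umol = 1252 × 10⁻³ mmol = 1.252
Sum: 56.57 + 2.358 + 9.471 + 1.252 = 69.651

69.651 mmol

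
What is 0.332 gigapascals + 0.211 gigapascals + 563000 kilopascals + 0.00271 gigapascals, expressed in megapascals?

In megapascals:
  0.332 gigapascals = 0.332e3 megapascals = 332
  0.211 gigapascals = 0.211e3 megapascals = 211
  563000 kilopascals = 563000e-3 megapascals = 563
  0.00271 gigapascals = 0.00271e3 megapascals = 2.71
Sum: 332 + 211 + 563 + 2.71 = 1108.71

1108.71 megapascals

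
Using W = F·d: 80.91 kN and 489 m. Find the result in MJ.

80.91e3 × 489 = 39564.99e3 J

39.56499 MJ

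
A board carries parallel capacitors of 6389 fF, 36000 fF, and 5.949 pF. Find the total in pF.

In pF:
  6389 fF = 6389e-3 pF = 6.389
  36000 fF = 36000e-3 pF = 36
  5.949 pF → 5.949
Sum: 6.389 + 36 + 5.949 = 48.338

48.338 pF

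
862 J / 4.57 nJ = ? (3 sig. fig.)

(862) / (4.57e-9) = 188.6e9

189000000000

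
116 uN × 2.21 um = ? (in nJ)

0.25636 nJ

116e-6 × 2.21e-6 = 256.36e-12 J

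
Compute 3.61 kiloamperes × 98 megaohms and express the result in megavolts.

3.61 × 10^3 × 98 × 10^6 = 353.78 × 10^9 V

353780 megavolts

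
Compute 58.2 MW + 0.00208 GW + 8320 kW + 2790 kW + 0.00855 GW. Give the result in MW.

79.94 MW

In MW:
  58.2 MW → 58.2
  0.00208 GW = 0.00208 × 10^3 MW = 2.08
  8320 kW = 8320 × 10^-3 MW = 8.32
  2790 kW = 2790 × 10^-3 MW = 2.79
  0.00855 GW = 0.00855 × 10^3 MW = 8.55
Sum: 58.2 + 2.08 + 8.32 + 2.79 + 8.55 = 79.94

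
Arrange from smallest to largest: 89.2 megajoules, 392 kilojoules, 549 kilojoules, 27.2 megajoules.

392 kilojoules < 549 kilojoules < 27.2 megajoules < 89.2 megajoules

89.2 megajoules = 89200000 joules
392 kilojoules = 392000 joules
549 kilojoules = 549000 joules
27.2 megajoules = 27200000 joules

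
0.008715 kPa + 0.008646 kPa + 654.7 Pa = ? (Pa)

672.061 Pa

In Pa:
  0.008715 kPa = 0.008715 × 10^3 Pa = 8.715
  0.008646 kPa = 0.008646 × 10^3 Pa = 8.646
  654.7 Pa → 654.7
Sum: 8.715 + 8.646 + 654.7 = 672.061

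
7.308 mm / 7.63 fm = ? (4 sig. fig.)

(7.308e-3) / (7.63e-15) = 0.9578e12

957800000000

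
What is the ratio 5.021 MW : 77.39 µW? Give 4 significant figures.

(5.021 × 10^6) / (77.39 × 10^-6) = 0.064879 × 10^12

64880000000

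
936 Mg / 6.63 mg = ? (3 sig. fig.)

141000000000

(936 × 10^6) / (6.63 × 10^-3) = 141.2 × 10^9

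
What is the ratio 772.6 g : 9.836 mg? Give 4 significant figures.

(772.6) / (9.836e-3) = 78.548e3

78550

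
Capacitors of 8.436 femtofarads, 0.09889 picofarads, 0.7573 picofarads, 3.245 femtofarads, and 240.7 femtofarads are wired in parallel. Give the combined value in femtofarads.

In femtofarads:
  8.436 femtofarads → 8.436
  0.09889 picofarads = 0.09889e3 femtofarads = 98.89
  0.7573 picofarads = 0.7573e3 femtofarads = 757.3
  3.245 femtofarads → 3.245
  240.7 femtofarads → 240.7
Sum: 8.436 + 98.89 + 757.3 + 3.245 + 240.7 = 1108.571

1108.571 femtofarads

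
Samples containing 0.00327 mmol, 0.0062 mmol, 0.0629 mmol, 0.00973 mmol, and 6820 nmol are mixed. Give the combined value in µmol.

88.92 µmol

In µmol:
  0.00327 mmol = 0.00327e3 µmol = 3.27
  0.0062 mmol = 0.0062e3 µmol = 6.2
  0.0629 mmol = 0.0629e3 µmol = 62.9
  0.00973 mmol = 0.00973e3 µmol = 9.73
  6820 nmol = 6820e-3 µmol = 6.82
Sum: 3.27 + 6.2 + 62.9 + 9.73 + 6.82 = 88.92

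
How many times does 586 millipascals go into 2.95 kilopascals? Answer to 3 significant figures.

5030

(2.95 × 10³) / (586 × 10⁻³) = 0.005034 × 10⁶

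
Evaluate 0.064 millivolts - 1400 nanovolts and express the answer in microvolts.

In microvolts:
  0.064 millivolts = 0.064e3 microvolts = 64
  1400 nanovolts = 1400e-3 microvolts = 1.4
Difference: 64 - 1.4 = 62.6

62.6 microvolts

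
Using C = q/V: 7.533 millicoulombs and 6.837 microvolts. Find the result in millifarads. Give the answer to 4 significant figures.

1102000 millifarads

(7.533 × 10⁻³) / (6.837 × 10⁻⁶) = 1.1018 × 10³ F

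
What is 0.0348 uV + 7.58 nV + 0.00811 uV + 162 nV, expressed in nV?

212.49 nV

In nV:
  0.0348 uV = 0.0348e3 nV = 34.8
  7.58 nV → 7.58
  0.00811 uV = 0.00811e3 nV = 8.11
  162 nV → 162
Sum: 34.8 + 7.58 + 8.11 + 162 = 212.49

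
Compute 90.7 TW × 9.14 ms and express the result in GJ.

828.998 GJ

90.7 × 10¹² × 9.14 × 10⁻³ = 828.998 × 10⁹ J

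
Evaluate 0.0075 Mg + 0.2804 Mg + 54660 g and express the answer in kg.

342.56 kg

In kg:
  0.0075 Mg = 0.0075e3 kg = 7.5
  0.2804 Mg = 0.2804e3 kg = 280.4
  54660 g = 54660e-3 kg = 54.66
Sum: 7.5 + 280.4 + 54.66 = 342.56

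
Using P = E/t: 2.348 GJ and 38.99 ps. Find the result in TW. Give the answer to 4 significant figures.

(2.348 × 10^9) / (38.99 × 10^-12) = 0.0602206 × 10^21 W

60220000 TW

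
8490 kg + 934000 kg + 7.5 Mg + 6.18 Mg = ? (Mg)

In Mg:
  8490 kg = 8490 × 10⁻³ Mg = 8.49
  934000 kg = 934000 × 10⁻³ Mg = 934
  7.5 Mg → 7.5
  6.18 Mg → 6.18
Sum: 8.49 + 934 + 7.5 + 6.18 = 956.17

956.17 Mg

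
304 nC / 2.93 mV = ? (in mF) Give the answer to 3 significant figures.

0.104 mF

(304 × 10⁻⁹) / (2.93 × 10⁻³) = 103.75 × 10⁻⁶ F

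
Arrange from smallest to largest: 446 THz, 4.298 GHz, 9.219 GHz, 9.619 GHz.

446 THz = 446000000000000 Hz
4.298 GHz = 4298000000 Hz
9.219 GHz = 9219000000 Hz
9.619 GHz = 9619000000 Hz

4.298 GHz < 9.219 GHz < 9.619 GHz < 446 THz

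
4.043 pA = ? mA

0.000000004043 mA

pico = 10⁻¹², milli = 10⁻³; factor is 10⁻⁹.
4.043 × 10⁻⁹ = 0.000000004043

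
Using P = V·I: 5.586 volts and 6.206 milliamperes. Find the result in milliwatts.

5.586 × 6.206 × 10^-3 = 34.666716 × 10^-3 W

34.666716 milliwatts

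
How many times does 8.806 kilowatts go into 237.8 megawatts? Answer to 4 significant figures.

27000

(237.8 × 10^6) / (8.806 × 10^3) = 27.004 × 10^3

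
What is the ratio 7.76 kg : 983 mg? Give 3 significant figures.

7890

(7.76 × 10³) / (983 × 10⁻³) = 0.007894 × 10⁶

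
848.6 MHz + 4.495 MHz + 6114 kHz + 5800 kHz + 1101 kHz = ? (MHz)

866.11 MHz

In MHz:
  848.6 MHz → 848.6
  4.495 MHz → 4.495
  6114 kHz = 6114e-3 MHz = 6.114
  5800 kHz = 5800e-3 MHz = 5.8
  1101 kHz = 1101e-3 MHz = 1.101
Sum: 848.6 + 4.495 + 6.114 + 5.8 + 1.101 = 866.11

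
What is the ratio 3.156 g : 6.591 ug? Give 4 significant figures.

478800

(3.156) / (6.591e-6) = 0.47883e6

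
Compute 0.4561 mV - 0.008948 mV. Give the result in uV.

In uV:
  0.4561 mV = 0.4561 × 10^3 uV = 456.1
  0.008948 mV = 0.008948 × 10^3 uV = 8.948
Difference: 456.1 - 8.948 = 447.152

447.152 uV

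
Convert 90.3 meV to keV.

milli = 1e-3, kilo = 1e3; factor is 1e-6.
90.3 × 1e-6 = 0.0000903

0.0000903 keV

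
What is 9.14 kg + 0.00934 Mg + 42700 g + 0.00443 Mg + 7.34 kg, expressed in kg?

In kg:
  9.14 kg → 9.14
  0.00934 Mg = 0.00934e3 kg = 9.34
  42700 g = 42700e-3 kg = 42.7
  0.00443 Mg = 0.00443e3 kg = 4.43
  7.34 kg → 7.34
Sum: 9.14 + 9.34 + 42.7 + 4.43 + 7.34 = 72.95

72.95 kg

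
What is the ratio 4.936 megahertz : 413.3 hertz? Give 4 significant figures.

(4.936 × 10⁶) / (413.3) = 0.011943 × 10⁶

11940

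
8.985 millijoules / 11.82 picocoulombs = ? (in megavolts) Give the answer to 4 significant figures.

760.2 megavolts

(8.985 × 10⁻³) / (11.82 × 10⁻¹²) = 0.760152 × 10⁹ V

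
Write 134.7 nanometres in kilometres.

0.0000000001347 kilometres

nano = 10⁻⁹, kilo = 10³; factor is 10⁻¹².
134.7 × 10⁻¹² = 0.0000000001347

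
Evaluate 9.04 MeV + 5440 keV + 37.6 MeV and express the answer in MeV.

52.08 MeV

In MeV:
  9.04 MeV → 9.04
  5440 keV = 5440 × 10⁻³ MeV = 5.44
  37.6 MeV → 37.6
Sum: 9.04 + 5.44 + 37.6 = 52.08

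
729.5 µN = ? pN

micro = 1e-6, pico = 1e-12; factor is 1e6.
729.5 × 1e6 = 729500000

729500000 pN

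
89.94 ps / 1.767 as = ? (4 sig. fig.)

(89.94e-12) / (1.767e-18) = 50.9e6

50900000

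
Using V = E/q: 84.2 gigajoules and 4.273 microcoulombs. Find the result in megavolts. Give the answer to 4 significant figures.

19710000000 megavolts

(84.2 × 10^9) / (4.273 × 10^-6) = 19.7051 × 10^15 V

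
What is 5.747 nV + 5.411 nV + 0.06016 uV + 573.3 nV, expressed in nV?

644.618 nV

In nV:
  5.747 nV → 5.747
  5.411 nV → 5.411
  0.06016 uV = 0.06016e3 nV = 60.16
  573.3 nV → 573.3
Sum: 5.747 + 5.411 + 60.16 + 573.3 = 644.618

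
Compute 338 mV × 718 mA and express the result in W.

0.242684 W

338e-3 × 718e-3 = 242684e-6 W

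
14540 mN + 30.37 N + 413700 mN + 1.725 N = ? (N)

460.335 N

In N:
  14540 mN = 14540e-3 N = 14.54
  30.37 N → 30.37
  413700 mN = 413700e-3 N = 413.7
  1.725 N → 1.725
Sum: 14.54 + 30.37 + 413.7 + 1.725 = 460.335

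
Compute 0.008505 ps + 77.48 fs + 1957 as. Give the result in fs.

In fs:
  0.008505 ps = 0.008505 × 10^3 fs = 8.505
  77.48 fs → 77.48
  1957 as = 1957 × 10^-3 fs = 1.957
Sum: 8.505 + 77.48 + 1.957 = 87.942

87.942 fs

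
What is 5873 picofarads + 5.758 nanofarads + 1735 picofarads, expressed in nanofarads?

In nanofarads:
  5873 picofarads = 5873 × 10⁻³ nanofarads = 5.873
  5.758 nanofarads → 5.758
  1735 picofarads = 1735 × 10⁻³ nanofarads = 1.735
Sum: 5.873 + 5.758 + 1.735 = 13.366

13.366 nanofarads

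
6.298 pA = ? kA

0.000000000000006298 kA

pico = 1e-12, kilo = 1e3; factor is 1e-15.
6.298 × 1e-15 = 0.000000000000006298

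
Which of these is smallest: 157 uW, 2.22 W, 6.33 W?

157 uW = 0.000157 W
2.22 W = 2.22 W
6.33 W = 6.33 W

157 uW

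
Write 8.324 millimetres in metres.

milli = 1e-3, (no prefix) = 1e0; factor is 1e-3.
8.324 × 1e-3 = 0.008324

0.008324 metres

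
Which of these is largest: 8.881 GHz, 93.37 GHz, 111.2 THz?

8.881 GHz = 8881000000 Hz
93.37 GHz = 93370000000 Hz
111.2 THz = 111200000000000 Hz

111.2 THz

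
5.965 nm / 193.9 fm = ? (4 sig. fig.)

30760

(5.965 × 10⁻⁹) / (193.9 × 10⁻¹⁵) = 0.030763 × 10⁶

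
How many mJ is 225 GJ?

giga = 10⁹, milli = 10⁻³; factor is 10¹².
225 × 10¹² = 225000000000000

225000000000000 mJ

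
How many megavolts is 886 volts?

0.000886 megavolts

(no prefix) = 10^0, mega = 10^6; factor is 10^-6.
886 × 10^-6 = 0.000886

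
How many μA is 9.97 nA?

nano = 10^-9, micro = 10^-6; factor is 10^-3.
9.97 × 10^-3 = 0.00997

0.00997 μA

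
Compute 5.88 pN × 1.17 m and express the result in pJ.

6.8796 pJ

5.88 × 10⁻¹² × 1.17 = 6.8796 × 10⁻¹² J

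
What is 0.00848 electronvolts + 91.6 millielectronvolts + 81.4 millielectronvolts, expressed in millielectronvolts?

In millielectronvolts:
  0.00848 electronvolts = 0.00848 × 10^3 millielectronvolts = 8.48
  91.6 millielectronvolts → 91.6
  81.4 millielectronvolts → 81.4
Sum: 8.48 + 91.6 + 81.4 = 181.48

181.48 millielectronvolts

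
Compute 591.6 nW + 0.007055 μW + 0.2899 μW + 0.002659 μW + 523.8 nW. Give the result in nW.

1415.014 nW

In nW:
  591.6 nW → 591.6
  0.007055 μW = 0.007055e3 nW = 7.055
  0.2899 μW = 0.2899e3 nW = 289.9
  0.002659 μW = 0.002659e3 nW = 2.659
  523.8 nW → 523.8
Sum: 591.6 + 7.055 + 289.9 + 2.659 + 523.8 = 1415.014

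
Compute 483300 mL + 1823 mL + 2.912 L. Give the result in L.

In L:
  483300 mL = 483300 × 10⁻³ L = 483.3
  1823 mL = 1823 × 10⁻³ L = 1.823
  2.912 L → 2.912
Sum: 483.3 + 1.823 + 2.912 = 488.035

488.035 L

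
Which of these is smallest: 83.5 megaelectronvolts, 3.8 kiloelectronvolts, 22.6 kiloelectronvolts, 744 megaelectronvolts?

83.5 megaelectronvolts = 83500000 electronvolts
3.8 kiloelectronvolts = 3800 electronvolts
22.6 kiloelectronvolts = 22600 electronvolts
744 megaelectronvolts = 744000000 electronvolts

3.8 kiloelectronvolts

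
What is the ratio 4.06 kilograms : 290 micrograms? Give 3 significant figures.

(4.06 × 10^3) / (290 × 10^-6) = 0.014 × 10^9

14000000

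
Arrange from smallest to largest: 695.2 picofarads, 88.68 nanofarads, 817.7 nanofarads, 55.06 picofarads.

695.2 picofarads = 0.0000000006952 farads
88.68 nanofarads = 0.00000008868 farads
817.7 nanofarads = 0.0000008177 farads
55.06 picofarads = 0.00000000005506 farads

55.06 picofarads < 695.2 picofarads < 88.68 nanofarads < 817.7 nanofarads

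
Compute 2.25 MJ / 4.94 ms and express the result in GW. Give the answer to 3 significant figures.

0.455 GW

(2.25 × 10^6) / (4.94 × 10^-3) = 0.45547 × 10^9 W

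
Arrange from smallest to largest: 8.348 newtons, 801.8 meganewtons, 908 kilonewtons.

8.348 newtons < 908 kilonewtons < 801.8 meganewtons

8.348 newtons = 8.348 newtons
801.8 meganewtons = 801800000 newtons
908 kilonewtons = 908000 newtons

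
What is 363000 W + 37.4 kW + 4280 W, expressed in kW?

404.68 kW

In kW:
  363000 W = 363000e-3 kW = 363
  37.4 kW → 37.4
  4280 W = 4280e-3 kW = 4.28
Sum: 363 + 37.4 + 4.28 = 404.68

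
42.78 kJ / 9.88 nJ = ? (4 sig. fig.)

(42.78e3) / (9.88e-9) = 4.33e12

4330000000000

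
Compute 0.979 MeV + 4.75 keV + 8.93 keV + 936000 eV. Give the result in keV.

In keV:
  0.979 MeV = 0.979 × 10³ keV = 979
  4.75 keV → 4.75
  8.93 keV → 8.93
  936000 eV = 936000 × 10⁻³ keV = 936
Sum: 979 + 4.75 + 8.93 + 936 = 1928.68

1928.68 keV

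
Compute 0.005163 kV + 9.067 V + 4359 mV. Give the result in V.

18.589 V

In V:
  0.005163 kV = 0.005163 × 10^3 V = 5.163
  9.067 V → 9.067
  4359 mV = 4359 × 10^-3 V = 4.359
Sum: 5.163 + 9.067 + 4.359 = 18.589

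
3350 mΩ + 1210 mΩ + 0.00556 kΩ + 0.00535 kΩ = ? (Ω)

15.47 Ω

In Ω:
  3350 mΩ = 3350e-3 Ω = 3.35
  1210 mΩ = 1210e-3 Ω = 1.21
  0.00556 kΩ = 0.00556e3 Ω = 5.56
  0.00535 kΩ = 0.00535e3 Ω = 5.35
Sum: 3.35 + 1.21 + 5.56 + 5.35 = 15.47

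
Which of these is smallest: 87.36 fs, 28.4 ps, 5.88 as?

87.36 fs = 0.00000000000008736 s
28.4 ps = 0.0000000000284 s
5.88 as = 0.00000000000000000588 s

5.88 as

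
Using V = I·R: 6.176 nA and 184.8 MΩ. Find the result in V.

1.1413248 V

6.176 × 10^-9 × 184.8 × 10^6 = 1141.3248 × 10^-3 V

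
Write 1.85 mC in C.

milli = 10⁻³, (no prefix) = 10⁰; factor is 10⁻³.
1.85 × 10⁻³ = 0.00185

0.00185 C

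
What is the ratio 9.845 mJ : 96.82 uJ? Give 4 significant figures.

101.7

(9.845 × 10^-3) / (96.82 × 10^-6) = 0.10168 × 10^3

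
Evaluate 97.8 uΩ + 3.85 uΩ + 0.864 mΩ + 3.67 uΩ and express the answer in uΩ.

969.32 uΩ

In uΩ:
  97.8 uΩ → 97.8
  3.85 uΩ → 3.85
  0.864 mΩ = 0.864e3 uΩ = 864
  3.67 uΩ → 3.67
Sum: 97.8 + 3.85 + 864 + 3.67 = 969.32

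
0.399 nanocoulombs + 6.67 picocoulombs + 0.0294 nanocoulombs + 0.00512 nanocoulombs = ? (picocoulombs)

440.19 picocoulombs

In picocoulombs:
  0.399 nanocoulombs = 0.399 × 10^3 picocoulombs = 399
  6.67 picocoulombs → 6.67
  0.0294 nanocoulombs = 0.0294 × 10^3 picocoulombs = 29.4
  0.00512 nanocoulombs = 0.00512 × 10^3 picocoulombs = 5.12
Sum: 399 + 6.67 + 29.4 + 5.12 = 440.19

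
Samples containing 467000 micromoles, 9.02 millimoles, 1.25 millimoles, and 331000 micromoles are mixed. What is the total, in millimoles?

808.27 millimoles

In millimoles:
  467000 micromoles = 467000 × 10^-3 millimoles = 467
  9.02 millimoles → 9.02
  1.25 millimoles → 1.25
  331000 micromoles = 331000 × 10^-3 millimoles = 331
Sum: 467 + 9.02 + 1.25 + 331 = 808.27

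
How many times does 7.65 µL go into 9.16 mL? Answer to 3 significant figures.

1200

(9.16 × 10⁻³) / (7.65 × 10⁻⁶) = 1.197 × 10³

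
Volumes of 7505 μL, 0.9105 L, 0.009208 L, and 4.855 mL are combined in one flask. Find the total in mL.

932.068 mL

In mL:
  7505 μL = 7505e-3 mL = 7.505
  0.9105 L = 0.9105e3 mL = 910.5
  0.009208 L = 0.009208e3 mL = 9.208
  4.855 mL → 4.855
Sum: 7.505 + 910.5 + 9.208 + 4.855 = 932.068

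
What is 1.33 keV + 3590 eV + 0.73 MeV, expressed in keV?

In keV:
  1.33 keV → 1.33
  3590 eV = 3590 × 10⁻³ keV = 3.59
  0.73 MeV = 0.73 × 10³ keV = 730
Sum: 1.33 + 3.59 + 730 = 734.92

734.92 keV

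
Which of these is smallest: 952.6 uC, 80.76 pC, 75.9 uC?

952.6 uC = 0.0009526 C
80.76 pC = 0.00000000008076 C
75.9 uC = 0.0000759 C

80.76 pC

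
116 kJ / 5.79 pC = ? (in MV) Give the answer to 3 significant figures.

20000000000 MV

(116 × 10³) / (5.79 × 10⁻¹²) = 20.035 × 10¹⁵ V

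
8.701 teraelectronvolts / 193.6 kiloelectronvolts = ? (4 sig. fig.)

(8.701 × 10^12) / (193.6 × 10^3) = 0.044943 × 10^9

44940000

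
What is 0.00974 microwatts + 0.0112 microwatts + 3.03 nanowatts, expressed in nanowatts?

In nanowatts:
  0.00974 microwatts = 0.00974 × 10^3 nanowatts = 9.74
  0.0112 microwatts = 0.0112 × 10^3 nanowatts = 11.2
  3.03 nanowatts → 3.03
Sum: 9.74 + 11.2 + 3.03 = 23.97

23.97 nanowatts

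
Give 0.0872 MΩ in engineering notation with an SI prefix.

= 87.2 × 10³ Ω; 10³ is kilo.

87.2 kΩ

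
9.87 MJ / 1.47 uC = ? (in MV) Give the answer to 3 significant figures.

(9.87 × 10⁶) / (1.47 × 10⁻⁶) = 6.7143 × 10¹² V

6710000 MV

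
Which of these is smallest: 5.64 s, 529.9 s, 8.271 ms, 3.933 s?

8.271 ms

5.64 s = 5.64 s
529.9 s = 529.9 s
8.271 ms = 0.008271 s
3.933 s = 3.933 s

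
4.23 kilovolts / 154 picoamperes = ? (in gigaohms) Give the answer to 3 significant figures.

(4.23e3) / (154e-12) = 0.027468e15 Ω

27500 gigaohms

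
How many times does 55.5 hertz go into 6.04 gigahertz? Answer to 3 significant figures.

(6.04 × 10⁹) / (55.5) = 0.1088 × 10⁹

109000000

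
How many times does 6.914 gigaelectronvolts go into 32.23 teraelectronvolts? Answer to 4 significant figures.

(32.23e12) / (6.914e9) = 4.6616e3

4662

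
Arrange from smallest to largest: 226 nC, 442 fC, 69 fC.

69 fC < 442 fC < 226 nC

226 nC = 0.000000226 C
442 fC = 0.000000000000442 C
69 fC = 0.000000000000069 C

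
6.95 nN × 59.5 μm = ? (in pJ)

0.413525 pJ

6.95e-9 × 59.5e-6 = 413.525e-15 J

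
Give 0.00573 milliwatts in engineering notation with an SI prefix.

5.73 microwatts

= 5.73e-6 watts; 1e-6 is micro.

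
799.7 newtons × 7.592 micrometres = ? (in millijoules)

799.7 × 7.592e-6 = 6071.3224e-6 J

6.0713224 millijoules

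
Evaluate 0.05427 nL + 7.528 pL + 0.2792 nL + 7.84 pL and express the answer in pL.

In pL:
  0.05427 nL = 0.05427 × 10^3 pL = 54.27
  7.528 pL → 7.528
  0.2792 nL = 0.2792 × 10^3 pL = 279.2
  7.84 pL → 7.84
Sum: 54.27 + 7.528 + 279.2 + 7.84 = 348.838

348.838 pL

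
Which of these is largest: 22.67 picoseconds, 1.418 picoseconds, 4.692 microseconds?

22.67 picoseconds = 0.00000000002267 seconds
1.418 picoseconds = 0.000000000001418 seconds
4.692 microseconds = 0.000004692 seconds

4.692 microseconds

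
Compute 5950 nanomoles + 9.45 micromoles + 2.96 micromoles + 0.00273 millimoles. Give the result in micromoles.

In micromoles:
  5950 nanomoles = 5950e-3 micromoles = 5.95
  9.45 micromoles → 9.45
  2.96 micromoles → 2.96
  0.00273 millimoles = 0.00273e3 micromoles = 2.73
Sum: 5.95 + 9.45 + 2.96 + 2.73 = 21.09

21.09 micromoles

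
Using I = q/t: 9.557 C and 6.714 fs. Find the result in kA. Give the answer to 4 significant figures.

1423000000000 kA

(9.557) / (6.714 × 10⁻¹⁵) = 1.42344 × 10¹⁵ A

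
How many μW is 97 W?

(no prefix) = 10^0, micro = 10^-6; factor is 10^6.
97 × 10^6 = 97000000

97000000 μW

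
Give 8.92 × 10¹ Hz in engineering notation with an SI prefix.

89.2 Hz

= 89.2 Hz; mantissa already in [1, 1000).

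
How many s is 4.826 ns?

nano = 1e-9, (no prefix) = 1e0; factor is 1e-9.
4.826 × 1e-9 = 0.000000004826

0.000000004826 s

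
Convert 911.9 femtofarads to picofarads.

0.9119 picofarads

femto = 1e-15, pico = 1e-12; factor is 1e-3.
911.9 × 1e-3 = 0.9119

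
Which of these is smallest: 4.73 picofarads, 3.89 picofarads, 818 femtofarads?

818 femtofarads

4.73 picofarads = 0.00000000000473 farads
3.89 picofarads = 0.00000000000389 farads
818 femtofarads = 0.000000000000818 farads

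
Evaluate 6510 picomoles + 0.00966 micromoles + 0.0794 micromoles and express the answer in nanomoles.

In nanomoles:
  6510 picomoles = 6510 × 10⁻³ nanomoles = 6.51
  0.00966 micromoles = 0.00966 × 10³ nanomoles = 9.66
  0.0794 micromoles = 0.0794 × 10³ nanomoles = 79.4
Sum: 6.51 + 9.66 + 79.4 = 95.57

95.57 nanomoles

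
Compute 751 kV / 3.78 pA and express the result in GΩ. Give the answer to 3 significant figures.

199000000 GΩ

(751e3) / (3.78e-12) = 198.68e15 Ω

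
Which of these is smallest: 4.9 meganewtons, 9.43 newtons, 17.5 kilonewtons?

9.43 newtons

4.9 meganewtons = 4900000 newtons
9.43 newtons = 9.43 newtons
17.5 kilonewtons = 17500 newtons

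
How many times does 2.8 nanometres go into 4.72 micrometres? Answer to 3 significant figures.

1690

(4.72 × 10⁻⁶) / (2.8 × 10⁻⁹) = 1.686 × 10³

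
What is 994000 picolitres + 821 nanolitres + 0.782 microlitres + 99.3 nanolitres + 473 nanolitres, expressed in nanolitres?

3169.3 nanolitres

In nanolitres:
  994000 picolitres = 994000 × 10^-3 nanolitres = 994
  821 nanolitres → 821
  0.782 microlitres = 0.782 × 10^3 nanolitres = 782
  99.3 nanolitres → 99.3
  473 nanolitres → 473
Sum: 994 + 821 + 782 + 99.3 + 473 = 3169.3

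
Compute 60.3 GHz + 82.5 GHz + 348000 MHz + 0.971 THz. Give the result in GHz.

1461.8 GHz

In GHz:
  60.3 GHz → 60.3
  82.5 GHz → 82.5
  348000 MHz = 348000 × 10^-3 GHz = 348
  0.971 THz = 0.971 × 10^3 GHz = 971
Sum: 60.3 + 82.5 + 348 + 971 = 1461.8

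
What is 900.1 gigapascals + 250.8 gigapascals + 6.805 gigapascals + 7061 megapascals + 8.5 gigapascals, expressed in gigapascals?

In gigapascals:
  900.1 gigapascals → 900.1
  250.8 gigapascals → 250.8
  6.805 gigapascals → 6.805
  7061 megapascals = 7061 × 10^-3 gigapascals = 7.061
  8.5 gigapascals → 8.5
Sum: 900.1 + 250.8 + 6.805 + 7.061 + 8.5 = 1173.266

1173.266 gigapascals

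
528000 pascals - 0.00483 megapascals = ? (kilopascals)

523.17 kilopascals

In kilopascals:
  528000 pascals = 528000 × 10⁻³ kilopascals = 528
  0.00483 megapascals = 0.00483 × 10³ kilopascals = 4.83
Difference: 528 - 4.83 = 523.17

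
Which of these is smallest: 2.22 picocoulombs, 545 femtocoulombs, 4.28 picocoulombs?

2.22 picocoulombs = 0.00000000000222 coulombs
545 femtocoulombs = 0.000000000000545 coulombs
4.28 picocoulombs = 0.00000000000428 coulombs

545 femtocoulombs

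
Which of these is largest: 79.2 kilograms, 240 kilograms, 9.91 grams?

79.2 kilograms = 79200 grams
240 kilograms = 240000 grams
9.91 grams = 9.91 grams

240 kilograms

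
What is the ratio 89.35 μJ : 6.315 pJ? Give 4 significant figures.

14150000

(89.35 × 10^-6) / (6.315 × 10^-12) = 14.149 × 10^6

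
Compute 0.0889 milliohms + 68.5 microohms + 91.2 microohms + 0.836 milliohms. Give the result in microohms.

1084.6 microohms

In microohms:
  0.0889 milliohms = 0.0889 × 10³ microohms = 88.9
  68.5 microohms → 68.5
  91.2 microohms → 91.2
  0.836 milliohms = 0.836 × 10³ microohms = 836
Sum: 88.9 + 68.5 + 91.2 + 836 = 1084.6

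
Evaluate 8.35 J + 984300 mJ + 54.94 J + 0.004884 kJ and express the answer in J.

In J:
  8.35 J → 8.35
  984300 mJ = 984300 × 10^-3 J = 984.3
  54.94 J → 54.94
  0.004884 kJ = 0.004884 × 10^3 J = 4.884
Sum: 8.35 + 984.3 + 54.94 + 4.884 = 1052.474

1052.474 J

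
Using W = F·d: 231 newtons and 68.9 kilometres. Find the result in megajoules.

231 × 68.9 × 10^3 = 15915.9 × 10^3 J

15.9159 megajoules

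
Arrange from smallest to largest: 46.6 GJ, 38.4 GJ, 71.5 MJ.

71.5 MJ < 38.4 GJ < 46.6 GJ

46.6 GJ = 46600000000 J
38.4 GJ = 38400000000 J
71.5 MJ = 71500000 J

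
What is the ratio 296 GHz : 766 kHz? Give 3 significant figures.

(296 × 10^9) / (766 × 10^3) = 0.3864 × 10^6

386000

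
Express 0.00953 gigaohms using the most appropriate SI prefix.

9.53 megaohms

= 9.53 × 10^6 ohms; 10^6 is mega.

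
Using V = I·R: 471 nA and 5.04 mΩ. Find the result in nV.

2.37384 nV

471 × 10⁻⁹ × 5.04 × 10⁻³ = 2373.84 × 10⁻¹² V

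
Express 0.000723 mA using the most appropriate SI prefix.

= 723 × 10⁻⁹ A; 10⁻⁹ is nano.

723 nA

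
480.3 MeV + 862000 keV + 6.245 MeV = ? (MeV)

1348.545 MeV

In MeV:
  480.3 MeV → 480.3
  862000 keV = 862000 × 10^-3 MeV = 862
  6.245 MeV → 6.245
Sum: 480.3 + 862 + 6.245 = 1348.545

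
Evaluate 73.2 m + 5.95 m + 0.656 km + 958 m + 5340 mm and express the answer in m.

In m:
  73.2 m → 73.2
  5.95 m → 5.95
  0.656 km = 0.656e3 m = 656
  958 m → 958
  5340 mm = 5340e-3 m = 5.34
Sum: 73.2 + 5.95 + 656 + 958 + 5.34 = 1698.49

1698.49 m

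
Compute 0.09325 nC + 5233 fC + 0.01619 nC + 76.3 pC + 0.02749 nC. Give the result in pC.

218.463 pC

In pC:
  0.09325 nC = 0.09325 × 10³ pC = 93.25
  5233 fC = 5233 × 10⁻³ pC = 5.233
  0.01619 nC = 0.01619 × 10³ pC = 16.19
  76.3 pC → 76.3
  0.02749 nC = 0.02749 × 10³ pC = 27.49
Sum: 93.25 + 5.233 + 16.19 + 76.3 + 27.49 = 218.463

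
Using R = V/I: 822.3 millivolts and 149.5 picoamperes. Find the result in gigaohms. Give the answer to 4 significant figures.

(822.3 × 10^-3) / (149.5 × 10^-12) = 5.50033 × 10^9 Ω

5.500 gigaohms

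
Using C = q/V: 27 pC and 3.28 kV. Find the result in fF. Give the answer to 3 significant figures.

8.23 fF

(27 × 10^-12) / (3.28 × 10^3) = 8.2317 × 10^-15 F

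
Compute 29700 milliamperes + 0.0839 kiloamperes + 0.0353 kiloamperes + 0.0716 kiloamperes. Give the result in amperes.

220.5 amperes

In amperes:
  29700 milliamperes = 29700 × 10⁻³ amperes = 29.7
  0.0839 kiloamperes = 0.0839 × 10³ amperes = 83.9
  0.0353 kiloamperes = 0.0353 × 10³ amperes = 35.3
  0.0716 kiloamperes = 0.0716 × 10³ amperes = 71.6
Sum: 29.7 + 83.9 + 35.3 + 71.6 = 220.5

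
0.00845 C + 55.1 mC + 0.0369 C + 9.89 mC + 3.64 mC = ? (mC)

In mC:
  0.00845 C = 0.00845 × 10^3 mC = 8.45
  55.1 mC → 55.1
  0.0369 C = 0.0369 × 10^3 mC = 36.9
  9.89 mC → 9.89
  3.64 mC → 3.64
Sum: 8.45 + 55.1 + 36.9 + 9.89 + 3.64 = 113.98

113.98 mC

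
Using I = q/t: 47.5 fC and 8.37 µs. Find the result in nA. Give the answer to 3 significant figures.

(47.5 × 10⁻¹⁵) / (8.37 × 10⁻⁶) = 5.675 × 10⁻⁹ A

5.68 nA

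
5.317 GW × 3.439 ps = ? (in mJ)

18.285163 mJ

5.317e9 × 3.439e-12 = 18.285163e-3 J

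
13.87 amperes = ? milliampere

(no prefix) = 10^0, milli = 10^-3; factor is 10^3.
13.87 × 10^3 = 13870

13870 milliamperes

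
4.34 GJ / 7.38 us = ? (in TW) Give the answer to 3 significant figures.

(4.34 × 10^9) / (7.38 × 10^-6) = 0.58808 × 10^15 W

588 TW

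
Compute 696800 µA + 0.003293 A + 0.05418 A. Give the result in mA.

754.273 mA

In mA:
  696800 µA = 696800e-3 mA = 696.8
  0.003293 A = 0.003293e3 mA = 3.293
  0.05418 A = 0.05418e3 mA = 54.18
Sum: 696.8 + 3.293 + 54.18 = 754.273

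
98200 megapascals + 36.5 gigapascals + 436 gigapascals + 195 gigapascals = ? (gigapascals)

In gigapascals:
  98200 megapascals = 98200 × 10^-3 gigapascals = 98.2
  36.5 gigapascals → 36.5
  436 gigapascals → 436
  195 gigapascals → 195
Sum: 98.2 + 36.5 + 436 + 195 = 765.7

765.7 gigapascals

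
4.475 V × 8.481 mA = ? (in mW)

4.475 × 8.481e-3 = 37.952475e-3 W

37.952475 mW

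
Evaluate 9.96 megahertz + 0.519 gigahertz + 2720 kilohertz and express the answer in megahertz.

In megahertz:
  9.96 megahertz → 9.96
  0.519 gigahertz = 0.519 × 10³ megahertz = 519
  2720 kilohertz = 2720 × 10⁻³ megahertz = 2.72
Sum: 9.96 + 519 + 2.72 = 531.68

531.68 megahertz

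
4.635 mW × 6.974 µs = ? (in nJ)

4.635 × 10⁻³ × 6.974 × 10⁻⁶ = 32.32449 × 10⁻⁹ J

32.32449 nJ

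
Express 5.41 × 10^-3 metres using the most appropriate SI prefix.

5.41 millimetres

= 5.41 × 10^-3 metres; 10^-3 is milli.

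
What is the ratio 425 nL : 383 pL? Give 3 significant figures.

1110

(425 × 10^-9) / (383 × 10^-12) = 1.11 × 10^3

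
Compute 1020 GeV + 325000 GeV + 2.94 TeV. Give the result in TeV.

In TeV:
  1020 GeV = 1020e-3 TeV = 1.02
  325000 GeV = 325000e-3 TeV = 325
  2.94 TeV → 2.94
Sum: 1.02 + 325 + 2.94 = 328.96

328.96 TeV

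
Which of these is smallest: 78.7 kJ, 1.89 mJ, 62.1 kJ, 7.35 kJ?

1.89 mJ

78.7 kJ = 78700 J
1.89 mJ = 0.00189 J
62.1 kJ = 62100 J
7.35 kJ = 7350 J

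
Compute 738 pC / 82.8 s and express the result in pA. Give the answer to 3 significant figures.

8.91 pA

(738 × 10⁻¹²) / (82.8) = 8.913 × 10⁻¹² A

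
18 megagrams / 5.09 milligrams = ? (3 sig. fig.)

3540000000

(18 × 10⁶) / (5.09 × 10⁻³) = 3.536 × 10⁹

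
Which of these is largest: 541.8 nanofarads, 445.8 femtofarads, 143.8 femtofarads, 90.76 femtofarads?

541.8 nanofarads = 0.0000005418 farads
445.8 femtofarads = 0.0000000000004458 farads
143.8 femtofarads = 0.0000000000001438 farads
90.76 femtofarads = 0.00000000000009076 farads

541.8 nanofarads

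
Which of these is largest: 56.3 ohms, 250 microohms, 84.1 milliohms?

56.3 ohms = 56.3 ohms
250 microohms = 0.00025 ohms
84.1 milliohms = 0.0841 ohms

56.3 ohms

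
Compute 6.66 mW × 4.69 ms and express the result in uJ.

31.2354 uJ

6.66 × 10⁻³ × 4.69 × 10⁻³ = 31.2354 × 10⁻⁶ J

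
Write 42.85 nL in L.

0.00000004285 L

nano = 10⁻⁹, (no prefix) = 10⁰; factor is 10⁻⁹.
42.85 × 10⁻⁹ = 0.00000004285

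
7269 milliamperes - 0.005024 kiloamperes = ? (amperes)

In amperes:
  7269 milliamperes = 7269 × 10⁻³ amperes = 7.269
  0.005024 kiloamperes = 0.005024 × 10³ amperes = 5.024
Difference: 7.269 - 5.024 = 2.245

2.245 amperes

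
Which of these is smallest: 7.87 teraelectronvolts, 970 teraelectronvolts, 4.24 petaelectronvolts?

7.87 teraelectronvolts

7.87 teraelectronvolts = 7870000000000 electronvolts
970 teraelectronvolts = 970000000000000 electronvolts
4.24 petaelectronvolts = 4240000000000000 electronvolts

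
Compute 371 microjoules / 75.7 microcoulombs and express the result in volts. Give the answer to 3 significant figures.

4.90 volts

(371e-6) / (75.7e-6) = 4.9009 V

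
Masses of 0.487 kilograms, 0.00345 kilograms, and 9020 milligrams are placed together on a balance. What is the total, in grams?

499.47 grams

In grams:
  0.487 kilograms = 0.487 × 10³ grams = 487
  0.00345 kilograms = 0.00345 × 10³ grams = 3.45
  9020 milligrams = 9020 × 10⁻³ grams = 9.02
Sum: 487 + 3.45 + 9.02 = 499.47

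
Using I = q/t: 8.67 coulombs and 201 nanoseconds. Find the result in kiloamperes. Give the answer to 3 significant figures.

(8.67) / (201 × 10⁻⁹) = 0.043134 × 10⁹ A

43100 kiloamperes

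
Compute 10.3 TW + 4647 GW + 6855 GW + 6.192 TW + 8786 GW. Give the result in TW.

36.78 TW

In TW:
  10.3 TW → 10.3
  4647 GW = 4647 × 10⁻³ TW = 4.647
  6855 GW = 6855 × 10⁻³ TW = 6.855
  6.192 TW → 6.192
  8786 GW = 8786 × 10⁻³ TW = 8.786
Sum: 10.3 + 4.647 + 6.855 + 6.192 + 8.786 = 36.78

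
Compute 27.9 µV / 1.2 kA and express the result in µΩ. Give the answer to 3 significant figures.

(27.9 × 10^-6) / (1.2 × 10^3) = 23.25 × 10^-9 Ω

0.0232 µΩ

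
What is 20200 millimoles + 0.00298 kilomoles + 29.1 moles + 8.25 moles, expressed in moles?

In moles:
  20200 millimoles = 20200 × 10⁻³ moles = 20.2
  0.00298 kilomoles = 0.00298 × 10³ moles = 2.98
  29.1 moles → 29.1
  8.25 moles → 8.25
Sum: 20.2 + 2.98 + 29.1 + 8.25 = 60.53

60.53 moles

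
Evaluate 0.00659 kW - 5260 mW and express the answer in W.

1.33 W

In W:
  0.00659 kW = 0.00659 × 10³ W = 6.59
  5260 mW = 5260 × 10⁻³ W = 5.26
Difference: 6.59 - 5.26 = 1.33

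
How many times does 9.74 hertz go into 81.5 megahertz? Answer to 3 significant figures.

8370000

(81.5 × 10^6) / (9.74) = 8.368 × 10^6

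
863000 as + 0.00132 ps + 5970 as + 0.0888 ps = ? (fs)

In fs:
  863000 as = 863000e-3 fs = 863
  0.00132 ps = 0.00132e3 fs = 1.32
  5970 as = 5970e-3 fs = 5.97
  0.0888 ps = 0.0888e3 fs = 88.8
Sum: 863 + 1.32 + 5.97 + 88.8 = 959.09

959.09 fs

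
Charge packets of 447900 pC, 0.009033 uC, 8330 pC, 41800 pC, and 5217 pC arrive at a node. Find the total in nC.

512.28 nC

In nC:
  447900 pC = 447900e-3 nC = 447.9
  0.009033 uC = 0.009033e3 nC = 9.033
  8330 pC = 8330e-3 nC = 8.33
  41800 pC = 41800e-3 nC = 41.8
  5217 pC = 5217e-3 nC = 5.217
Sum: 447.9 + 9.033 + 8.33 + 41.8 + 5.217 = 512.28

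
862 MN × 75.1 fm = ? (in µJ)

862e6 × 75.1e-15 = 64736.2e-9 J

64.7362 µJ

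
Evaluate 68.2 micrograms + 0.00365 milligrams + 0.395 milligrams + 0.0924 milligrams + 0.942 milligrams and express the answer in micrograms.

In micrograms:
  68.2 micrograms → 68.2
  0.00365 milligrams = 0.00365 × 10^3 micrograms = 3.65
  0.395 milligrams = 0.395 × 10^3 micrograms = 395
  0.0924 milligrams = 0.0924 × 10^3 micrograms = 92.4
  0.942 milligrams = 0.942 × 10^3 micrograms = 942
Sum: 68.2 + 3.65 + 395 + 92.4 + 942 = 1501.25

1501.25 micrograms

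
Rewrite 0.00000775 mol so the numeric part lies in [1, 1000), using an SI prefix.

= 7.75 × 10⁻⁶ mol; 10⁻⁶ is micro.

7.75 umol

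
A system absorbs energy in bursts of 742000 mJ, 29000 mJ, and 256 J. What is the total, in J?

In J:
  742000 mJ = 742000 × 10^-3 J = 742
  29000 mJ = 29000 × 10^-3 J = 29
  256 J → 256
Sum: 742 + 29 + 256 = 1027

1027 J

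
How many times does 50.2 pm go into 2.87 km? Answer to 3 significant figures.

57200000000000

(2.87e3) / (50.2e-12) = 0.05717e15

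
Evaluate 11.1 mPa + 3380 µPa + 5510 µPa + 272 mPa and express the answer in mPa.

In mPa:
  11.1 mPa → 11.1
  3380 µPa = 3380e-3 mPa = 3.38
  5510 µPa = 5510e-3 mPa = 5.51
  272 mPa → 272
Sum: 11.1 + 3.38 + 5.51 + 272 = 291.99

291.99 mPa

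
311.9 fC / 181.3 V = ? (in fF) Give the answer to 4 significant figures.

(311.9 × 10^-15) / (181.3) = 1.72035 × 10^-15 F

1.720 fF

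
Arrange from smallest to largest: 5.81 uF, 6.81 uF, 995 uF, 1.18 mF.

5.81 uF < 6.81 uF < 995 uF < 1.18 mF

5.81 uF = 0.00000581 F
6.81 uF = 0.00000681 F
995 uF = 0.000995 F
1.18 mF = 0.00118 F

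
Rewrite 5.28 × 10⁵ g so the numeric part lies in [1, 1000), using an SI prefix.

= 528 × 10³ g; 10³ is kilo.

528 kg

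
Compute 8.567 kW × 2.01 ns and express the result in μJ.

17.21967 μJ

8.567e3 × 2.01e-9 = 17.21967e-6 J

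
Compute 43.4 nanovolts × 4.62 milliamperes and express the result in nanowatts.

43.4 × 10^-9 × 4.62 × 10^-3 = 200.508 × 10^-12 W

0.200508 nanowatts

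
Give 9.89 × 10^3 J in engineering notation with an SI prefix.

= 9.89 × 10^3 J; 10^3 is kilo.

9.89 kJ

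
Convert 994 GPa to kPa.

994000000 kPa

giga = 1e9, kilo = 1e3; factor is 1e6.
994 × 1e6 = 994000000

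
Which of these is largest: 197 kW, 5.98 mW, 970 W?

197 kW = 197000 W
5.98 mW = 0.00598 W
970 W = 970 W

197 kW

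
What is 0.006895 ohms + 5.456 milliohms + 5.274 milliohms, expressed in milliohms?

In milliohms:
  0.006895 ohms = 0.006895 × 10^3 milliohms = 6.895
  5.456 milliohms → 5.456
  5.274 milliohms → 5.274
Sum: 6.895 + 5.456 + 5.274 = 17.625

17.625 milliohms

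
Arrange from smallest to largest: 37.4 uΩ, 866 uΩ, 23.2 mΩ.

37.4 uΩ = 0.0000374 Ω
866 uΩ = 0.000866 Ω
23.2 mΩ = 0.0232 Ω

37.4 uΩ < 866 uΩ < 23.2 mΩ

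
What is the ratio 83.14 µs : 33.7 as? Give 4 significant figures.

2467000000000

(83.14 × 10^-6) / (33.7 × 10^-18) = 2.4671 × 10^12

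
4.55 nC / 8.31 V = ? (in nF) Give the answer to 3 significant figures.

(4.55 × 10^-9) / (8.31) = 0.54753 × 10^-9 F

0.548 nF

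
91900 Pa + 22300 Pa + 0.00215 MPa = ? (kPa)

In kPa:
  91900 Pa = 91900 × 10⁻³ kPa = 91.9
  22300 Pa = 22300 × 10⁻³ kPa = 22.3
  0.00215 MPa = 0.00215 × 10³ kPa = 2.15
Sum: 91.9 + 22.3 + 2.15 = 116.35

116.35 kPa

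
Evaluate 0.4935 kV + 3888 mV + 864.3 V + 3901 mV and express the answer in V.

1365.589 V

In V:
  0.4935 kV = 0.4935 × 10^3 V = 493.5
  3888 mV = 3888 × 10^-3 V = 3.888
  864.3 V → 864.3
  3901 mV = 3901 × 10^-3 V = 3.901
Sum: 493.5 + 3.888 + 864.3 + 3.901 = 1365.589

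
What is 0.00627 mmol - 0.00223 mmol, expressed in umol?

In umol:
  0.00627 mmol = 0.00627e3 umol = 6.27
  0.00223 mmol = 0.00223e3 umol = 2.23
Difference: 6.27 - 2.23 = 4.04

4.04 umol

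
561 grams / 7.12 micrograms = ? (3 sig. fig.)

78800000

(561) / (7.12 × 10⁻⁶) = 78.79 × 10⁶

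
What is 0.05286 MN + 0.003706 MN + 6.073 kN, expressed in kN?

62.639 kN

In kN:
  0.05286 MN = 0.05286 × 10^3 kN = 52.86
  0.003706 MN = 0.003706 × 10^3 kN = 3.706
  6.073 kN → 6.073
Sum: 52.86 + 3.706 + 6.073 = 62.639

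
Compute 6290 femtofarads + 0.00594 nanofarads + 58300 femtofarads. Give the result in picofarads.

In picofarads:
  6290 femtofarads = 6290 × 10⁻³ picofarads = 6.29
  0.00594 nanofarads = 0.00594 × 10³ picofarads = 5.94
  58300 femtofarads = 58300 × 10⁻³ picofarads = 58.3
Sum: 6.29 + 5.94 + 58.3 = 70.53

70.53 picofarads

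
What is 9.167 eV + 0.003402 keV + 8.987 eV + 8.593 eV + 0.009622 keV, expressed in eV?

39.771 eV

In eV:
  9.167 eV → 9.167
  0.003402 keV = 0.003402 × 10^3 eV = 3.402
  8.987 eV → 8.987
  8.593 eV → 8.593
  0.009622 keV = 0.009622 × 10^3 eV = 9.622
Sum: 9.167 + 3.402 + 8.987 + 8.593 + 9.622 = 39.771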